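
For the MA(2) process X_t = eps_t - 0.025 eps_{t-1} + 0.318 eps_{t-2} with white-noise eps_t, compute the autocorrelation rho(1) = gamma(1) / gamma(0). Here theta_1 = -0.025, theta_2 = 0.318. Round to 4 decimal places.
\rho(1) = -0.0299

For an MA(q) process with theta_0 = 1, the autocovariance is
  gamma(k) = sigma^2 * sum_{i=0..q-k} theta_i * theta_{i+k},
and rho(k) = gamma(k) / gamma(0). Sigma^2 cancels.
  numerator   = (1)*(-0.025) + (-0.025)*(0.318) = -0.03295.
  denominator = (1)^2 + (-0.025)^2 + (0.318)^2 = 1.101749.
  rho(1) = -0.03295 / 1.101749 = -0.0299.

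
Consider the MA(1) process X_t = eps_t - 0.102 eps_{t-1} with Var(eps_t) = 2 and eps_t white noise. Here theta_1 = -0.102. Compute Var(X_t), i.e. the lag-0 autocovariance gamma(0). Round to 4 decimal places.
\gamma(0) = 2.0208

For an MA(q) process X_t = eps_t + sum_i theta_i eps_{t-i} with
Var(eps_t) = sigma^2, the variance is
  gamma(0) = sigma^2 * (1 + sum_i theta_i^2).
  sum_i theta_i^2 = (-0.102)^2 = 0.010404.
  gamma(0) = 2 * (1 + 0.010404) = 2 * 1.010404 = 2.020808, which rounds to 2.0208.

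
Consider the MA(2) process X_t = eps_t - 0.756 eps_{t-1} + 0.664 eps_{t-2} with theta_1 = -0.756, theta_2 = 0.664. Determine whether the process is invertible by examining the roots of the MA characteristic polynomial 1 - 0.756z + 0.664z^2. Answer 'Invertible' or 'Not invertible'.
\text{Invertible}

The MA(q) characteristic polynomial is P(z) = 1 - 0.756z + 0.664z^2.
Invertibility requires all roots to lie outside the unit circle, i.e. |z| > 1 for every root.
Set 1 + (-0.756) z + (0.664) z^2 = 0, i.e. a z^2 + b z + c = 0 with a = 0.664, b = -0.756, c = 1.
Discriminant D = b^2 - 4ac = (-0.756)^2 - 4*(0.664)*1 = 0.571536 - (2.656) = -2.084464.
D < 0, so the roots are the complex-conjugate pair z = (-b +/- i sqrt(-D)) / (2a) = 0.5693 +/- 1.0872i.
For a conjugate pair |z|^2 = z * conj(z) = (product of roots) = c/a = 1/(0.664) = 1.506024, so |z| = sqrt(1.506024) = 1.2272 for both roots.
Moduli of all roots: 1.2272, 1.2272.
All moduli strictly greater than 1? Yes.
Verdict: Invertible.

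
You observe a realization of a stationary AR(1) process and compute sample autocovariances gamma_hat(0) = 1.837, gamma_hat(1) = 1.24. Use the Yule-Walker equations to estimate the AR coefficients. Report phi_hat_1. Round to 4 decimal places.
\hat\phi_{1} = 0.6750

The Yule-Walker equations for an AR(p) process read, in matrix form,
  Gamma_p phi = r_p,   with   (Gamma_p)_{ij} = gamma(|i - j|),
                       (r_p)_i = gamma(i),   i,j = 1..p.
Substitute the sample gammas (Toeplitz matrix and right-hand side of size 1):
  Gamma_p = [[1.837]]
  r_p     = [1.24]
With p = 1 this is the single equation gamma(0) phi_1 = gamma(1):
  phi_hat_1 = gamma(1) / gamma(0) = 1.24 / 1.837 = 0.6750.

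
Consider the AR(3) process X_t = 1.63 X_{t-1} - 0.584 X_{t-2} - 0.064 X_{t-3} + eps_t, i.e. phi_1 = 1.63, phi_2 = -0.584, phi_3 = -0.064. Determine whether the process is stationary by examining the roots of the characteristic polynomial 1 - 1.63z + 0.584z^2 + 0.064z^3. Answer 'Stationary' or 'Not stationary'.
\text{Stationary}

The AR(p) characteristic polynomial is P(z) = 1 - 1.63z + 0.584z^2 + 0.064z^3.
Stationarity requires all roots to lie outside the unit circle, i.e. |z| > 1 for every root.
Degree 3: look for a simple real root z0 first, then factor out (1 - z/z0) and solve the remaining quadratic.
Testing z0 = 1.25: P(1.25) = 1 + (-1.63)(1.25) + (0.584)(1.25)^2 + (0.064)(1.25)^3
  = 1 + (-2.0375) + (0.9125) + (0.125) = 0.  So z_0 = 1.25 is a root, |z_0| = 1.25.
Divide out the factor (1 - 0.8 z) = (1 - z/z0) (since 1/z0 = 0.8):
  P(z) = (1 - 0.8 z)(1 + (-0.83) z + (-0.08) z^2)
  [check: z-coef -0.83 - (0.8) = -1.63; z^2-coef -0.08 - (0.8)(-0.83) = 0.584; z^3-coef -(0.8)(-0.08) = 0.064.]
Remaining roots from the quadratic factor 1 + (-0.83) z + (-0.08) z^2:
  Set 1 + (-0.83) z + (-0.08) z^2 = 0, i.e. a z^2 + b z + c = 0 with a = -0.08, b = -0.83, c = 1.
  Discriminant D = b^2 - 4ac = (-0.83)^2 - 4*(-0.08)*1 = 0.6889 - (-0.32) = 1.0089.
  D >= 0, so the roots are real: z = (-b +/- sqrt(D)) / (2a) = (0.83 +/- 1.00444) / (-0.16).
    z_1 = (0.83 + 1.00444) / (-0.16) = -11.4653,   |z_1| = 11.4653.
    z_2 = (0.83 - 1.00444) / (-0.16) = 1.0903,   |z_2| = 1.0903.
Moduli of all roots: 1.2500, 11.4653, 1.0903.
All moduli strictly greater than 1? Yes.
Verdict: Stationary.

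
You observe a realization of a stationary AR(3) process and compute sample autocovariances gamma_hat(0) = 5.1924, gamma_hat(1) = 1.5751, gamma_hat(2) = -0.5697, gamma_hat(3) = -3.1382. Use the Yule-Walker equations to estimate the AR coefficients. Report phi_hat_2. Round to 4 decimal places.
\hat\phi_{2} = -0.0090

The Yule-Walker equations for an AR(p) process read, in matrix form,
  Gamma_p phi = r_p,   with   (Gamma_p)_{ij} = gamma(|i - j|),
                       (r_p)_i = gamma(i),   i,j = 1..p.
Substitute the sample gammas (Toeplitz matrix and right-hand side of size 3):
  Gamma_p = [[5.1924, 1.5751, -0.5697], [1.5751, 5.1924, 1.5751], [-0.5697, 1.5751, 5.1924]]
  r_p     = [1.5751, -0.5697, -3.1382]
Written out (R1..R3):
  (R1) 5.1924 phi_1 + 1.5751 phi_2 - 0.5697 phi_3 = 1.5751
  (R2) 1.5751 phi_1 + 5.1924 phi_2 + 1.5751 phi_3 = -0.5697
  (R3) -0.5697 phi_1 + 1.5751 phi_2 + 5.1924 phi_3 = -3.1382
Gaussian elimination:
  R2 <- R2 - (1.5751/5.1924) R1 = R2 - (0.303347) R1:  4.714598 phi_2 + 1.747917 phi_3 = -1.047502
  R3 <- R3 - (-0.5697/5.1924) R1 = R3 - (-0.109718) R1:  1.747917 phi_2 + 5.129894 phi_3 = -2.965383
  R3 <- R3 - (1.747917/4.714598) R2 = R3 - (0.370746) R2:  4.481861 phi_3 = -2.577026
Back-substitution:
  phi_hat_3 = -2.577026 / 4.481861 = -0.57499
  phi_hat_2 = (-1.047502 - (1.747917)(-0.57499)) / 4.714598 = -0.009008
  phi_hat_1 = (1.5751 - (1.5751)(-0.009008) - (-0.5697)(-0.57499)) / 5.1924 = 0.242993
So phi_hat = [0.2430, -0.0090, -0.5750].
Therefore phi_hat_2 = -0.0090.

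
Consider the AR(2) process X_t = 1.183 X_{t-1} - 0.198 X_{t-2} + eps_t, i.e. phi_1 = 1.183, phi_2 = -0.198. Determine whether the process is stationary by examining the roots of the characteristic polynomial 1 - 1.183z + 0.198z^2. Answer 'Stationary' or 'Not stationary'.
\text{Stationary}

The AR(p) characteristic polynomial is P(z) = 1 - 1.183z + 0.198z^2.
Stationarity requires all roots to lie outside the unit circle, i.e. |z| > 1 for every root.
Set 1 + (-1.183) z + (0.198) z^2 = 0, i.e. a z^2 + b z + c = 0 with a = 0.198, b = -1.183, c = 1.
Discriminant D = b^2 - 4ac = (-1.183)^2 - 4*(0.198)*1 = 1.399489 - (0.792) = 0.607489.
D >= 0, so the roots are real: z = (-b +/- sqrt(D)) / (2a) = (1.183 +/- 0.779416) / (0.396).
  z_1 = (1.183 + 0.779416) / (0.396) = 4.9556,   |z_1| = 4.9556.
  z_2 = (1.183 - 0.779416) / (0.396) = 1.0192,   |z_2| = 1.0192.
Moduli of all roots: 4.9556, 1.0192.
All moduli strictly greater than 1? Yes.
Verdict: Stationary.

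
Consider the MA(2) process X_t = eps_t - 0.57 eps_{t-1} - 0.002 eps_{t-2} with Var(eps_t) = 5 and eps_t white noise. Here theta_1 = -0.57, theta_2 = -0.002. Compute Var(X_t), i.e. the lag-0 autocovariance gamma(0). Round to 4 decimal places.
\gamma(0) = 6.6245

For an MA(q) process X_t = eps_t + sum_i theta_i eps_{t-i} with
Var(eps_t) = sigma^2, the variance is
  gamma(0) = sigma^2 * (1 + sum_i theta_i^2).
  sum_i theta_i^2 = (-0.57)^2 + (-0.002)^2 = 0.3249 + 0.000004 = 0.324904.
  gamma(0) = 5 * (1 + 0.324904) = 5 * 1.324904 = 6.62452, which rounds to 6.6245.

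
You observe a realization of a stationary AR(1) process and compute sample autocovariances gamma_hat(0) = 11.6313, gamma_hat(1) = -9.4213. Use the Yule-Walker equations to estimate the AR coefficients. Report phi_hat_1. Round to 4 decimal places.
\hat\phi_{1} = -0.8100

The Yule-Walker equations for an AR(p) process read, in matrix form,
  Gamma_p phi = r_p,   with   (Gamma_p)_{ij} = gamma(|i - j|),
                       (r_p)_i = gamma(i),   i,j = 1..p.
Substitute the sample gammas (Toeplitz matrix and right-hand side of size 1):
  Gamma_p = [[11.6313]]
  r_p     = [-9.4213]
With p = 1 this is the single equation gamma(0) phi_1 = gamma(1):
  phi_hat_1 = gamma(1) / gamma(0) = -9.4213 / 11.6313 = -0.8100.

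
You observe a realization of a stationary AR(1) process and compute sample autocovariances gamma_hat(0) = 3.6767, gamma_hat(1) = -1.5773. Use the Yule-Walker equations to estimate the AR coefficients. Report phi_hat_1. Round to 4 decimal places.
\hat\phi_{1} = -0.4290

The Yule-Walker equations for an AR(p) process read, in matrix form,
  Gamma_p phi = r_p,   with   (Gamma_p)_{ij} = gamma(|i - j|),
                       (r_p)_i = gamma(i),   i,j = 1..p.
Substitute the sample gammas (Toeplitz matrix and right-hand side of size 1):
  Gamma_p = [[3.6767]]
  r_p     = [-1.5773]
With p = 1 this is the single equation gamma(0) phi_1 = gamma(1):
  phi_hat_1 = gamma(1) / gamma(0) = -1.5773 / 3.6767 = -0.4290.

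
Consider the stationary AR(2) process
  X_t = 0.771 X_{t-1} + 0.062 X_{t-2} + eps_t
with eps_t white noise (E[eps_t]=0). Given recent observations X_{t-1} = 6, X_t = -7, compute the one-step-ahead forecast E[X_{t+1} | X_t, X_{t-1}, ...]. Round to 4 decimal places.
E[X_{t+1} \mid \mathcal F_t] = -5.0250

For an AR(p) model X_t = c + sum_i phi_i X_{t-i} + eps_t, the
one-step-ahead conditional mean is
  E[X_{t+1} | X_t, ...] = c + sum_i phi_i X_{t+1-i}.
Substitute known values:
  E[X_{t+1} | ...] = (0.771) * (-7) + (0.062) * (6)
                   = -5.0250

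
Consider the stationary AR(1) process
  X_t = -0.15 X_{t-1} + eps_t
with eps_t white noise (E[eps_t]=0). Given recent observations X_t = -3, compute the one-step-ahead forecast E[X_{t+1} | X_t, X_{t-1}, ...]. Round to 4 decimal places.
E[X_{t+1} \mid \mathcal F_t] = 0.4500

For an AR(p) model X_t = c + sum_i phi_i X_{t-i} + eps_t, the
one-step-ahead conditional mean is
  E[X_{t+1} | X_t, ...] = c + sum_i phi_i X_{t+1-i}.
Substitute known values:
  E[X_{t+1} | ...] = (-0.15) * (-3)
                   = 0.4500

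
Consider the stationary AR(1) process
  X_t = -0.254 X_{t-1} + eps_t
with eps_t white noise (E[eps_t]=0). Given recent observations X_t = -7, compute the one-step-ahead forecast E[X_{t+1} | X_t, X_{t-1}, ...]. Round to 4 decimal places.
E[X_{t+1} \mid \mathcal F_t] = 1.7780

For an AR(p) model X_t = c + sum_i phi_i X_{t-i} + eps_t, the
one-step-ahead conditional mean is
  E[X_{t+1} | X_t, ...] = c + sum_i phi_i X_{t+1-i}.
Substitute known values:
  E[X_{t+1} | ...] = (-0.254) * (-7)
                   = 1.7780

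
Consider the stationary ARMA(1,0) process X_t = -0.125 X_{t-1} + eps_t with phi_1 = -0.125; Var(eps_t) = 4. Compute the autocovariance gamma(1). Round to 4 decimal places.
\gamma(1) = -0.5079

Multiply the model equation by X_{t-k} and take expectations. With theta_0 = psi_0 = 1 and psi_j the MA(infinity) weights, this gives
  gamma(k) - sum_i phi_i gamma(k-i) = c_k,
  c_k = sigma^2 * sum_{j=k..q} theta_j psi_{j-k}   (c_k = 0 for k > q),
using gamma(-m) = gamma(m).
Pure AR (q = 0): c_0 = sigma^2 = 4, c_k = 0 for k >= 1.
Equations for k = 0 and k = 1 (AR order 1):
  gamma(0) = phi_1 gamma(1) + c_0
  gamma(1) = phi_1 gamma(0) + c_1
Substituting the second into the first: gamma(0) (1 - phi_1^2) = c_0 + phi_1 c_1, so
  gamma(0) = c_0 / (1 - phi_1^2) = 4 / (1 - (-0.125)^2) = 4 / 0.984375 = 4.063492.
  gamma(1) = phi_1 gamma(0) = (-0.125)(4.063492) = -0.507937.
Therefore gamma(1) = -0.5079 (to 4 decimal places).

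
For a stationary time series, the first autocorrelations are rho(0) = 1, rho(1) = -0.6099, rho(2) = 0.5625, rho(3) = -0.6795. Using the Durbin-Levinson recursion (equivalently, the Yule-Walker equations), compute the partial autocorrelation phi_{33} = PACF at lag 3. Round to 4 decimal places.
\phi_{33} = -0.4480

The PACF at lag k is phi_{kk}, the last component of the solution
to the Yule-Walker system G_k phi = r_k where
  (G_k)_{ij} = rho(|i - j|), (r_k)_i = rho(i), i,j = 1..k.
Equivalently, Durbin-Levinson gives phi_{kk} iteratively:
  phi_{11} = rho(1)
  phi_{kk} = [rho(k) - sum_{j=1..k-1} phi_{k-1,j} rho(k-j)]
            / [1 - sum_{j=1..k-1} phi_{k-1,j} rho(j)],
  phi_{k,j} = phi_{k-1,j} - phi_{kk} phi_{k-1,k-j},  j = 1..k-1.
Step k = 1:
  phi_11 = rho(1) = -0.6099.
Step k = 2:
  phi_22 = [rho(2) - phi_11 rho(1)] / [1 - phi_11 rho(1)] = [0.5625 - (-0.6099)(-0.6099)] / [1 - (-0.6099)(-0.6099)]
         = 0.19052199 / 0.62802199 = 0.303368.
  Update: phi_21 = phi_11 - phi_22 phi_11 = -0.6099 - (0.303368)(-0.6099) = -0.424876.
Step k = 3:
  phi_33 = [rho(3) - phi_21 rho(2) - phi_22 rho(1)] / [1 - phi_21 rho(1) - phi_22 rho(2)]
    numerator   = -0.6795 - (-0.424876)(0.5625) - (0.303368)(-0.6099) = -0.2554831
    denominator = 1 - (-0.424876)(-0.6099) - (0.303368)(0.5625) = 0.57022365
  phi_33 = -0.2554831 / 0.57022365 = -0.448.
Therefore phi_{33} = -0.4480.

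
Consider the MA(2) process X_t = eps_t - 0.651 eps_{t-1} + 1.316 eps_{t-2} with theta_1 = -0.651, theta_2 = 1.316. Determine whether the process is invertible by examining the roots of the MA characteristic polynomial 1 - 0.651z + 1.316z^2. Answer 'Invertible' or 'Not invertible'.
\text{Not invertible}

The MA(q) characteristic polynomial is P(z) = 1 - 0.651z + 1.316z^2.
Invertibility requires all roots to lie outside the unit circle, i.e. |z| > 1 for every root.
Set 1 + (-0.651) z + (1.316) z^2 = 0, i.e. a z^2 + b z + c = 0 with a = 1.316, b = -0.651, c = 1.
Discriminant D = b^2 - 4ac = (-0.651)^2 - 4*(1.316)*1 = 0.423801 - (5.264) = -4.840199.
D < 0, so the roots are the complex-conjugate pair z = (-b +/- i sqrt(-D)) / (2a) = 0.2473 +/- 0.8359i.
For a conjugate pair |z|^2 = z * conj(z) = (product of roots) = c/a = 1/(1.316) = 0.759878, so |z| = sqrt(0.759878) = 0.8717 for both roots.
Moduli of all roots: 0.8717, 0.8717.
All moduli strictly greater than 1? No.
Verdict: Not invertible.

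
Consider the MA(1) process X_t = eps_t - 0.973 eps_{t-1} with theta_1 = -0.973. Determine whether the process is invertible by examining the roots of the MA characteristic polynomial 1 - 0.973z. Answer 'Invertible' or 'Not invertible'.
\text{Invertible}

The MA(q) characteristic polynomial is P(z) = 1 - 0.973z.
Invertibility requires all roots to lie outside the unit circle, i.e. |z| > 1 for every root.
This is linear in z: 1 + (-0.973) z = 0  =>  z = -1/(-0.973) = 1.027749,  |z| = 1.027749.
Moduli of all roots: 1.0277.
All moduli strictly greater than 1? Yes.
Verdict: Invertible.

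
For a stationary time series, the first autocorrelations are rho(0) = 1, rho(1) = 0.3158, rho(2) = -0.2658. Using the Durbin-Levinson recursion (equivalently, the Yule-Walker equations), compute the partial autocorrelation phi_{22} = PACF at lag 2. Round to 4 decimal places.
\phi_{22} = -0.4060

The PACF at lag k is phi_{kk}, the last component of the solution
to the Yule-Walker system G_k phi = r_k where
  (G_k)_{ij} = rho(|i - j|), (r_k)_i = rho(i), i,j = 1..k.
Equivalently, Durbin-Levinson gives phi_{kk} iteratively:
  phi_{11} = rho(1)
  phi_{kk} = [rho(k) - sum_{j=1..k-1} phi_{k-1,j} rho(k-j)]
            / [1 - sum_{j=1..k-1} phi_{k-1,j} rho(j)],
  phi_{k,j} = phi_{k-1,j} - phi_{kk} phi_{k-1,k-j},  j = 1..k-1.
Step k = 1:
  phi_11 = rho(1) = 0.3158.
Step k = 2:
  phi_22 = [rho(2) - phi_11 rho(1)] / [1 - phi_11 rho(1)] = [-0.2658 - (0.3158)(0.3158)] / [1 - (0.3158)(0.3158)]
         = -0.36552964 / 0.90027036 = -0.406.
Therefore phi_{22} = -0.4060.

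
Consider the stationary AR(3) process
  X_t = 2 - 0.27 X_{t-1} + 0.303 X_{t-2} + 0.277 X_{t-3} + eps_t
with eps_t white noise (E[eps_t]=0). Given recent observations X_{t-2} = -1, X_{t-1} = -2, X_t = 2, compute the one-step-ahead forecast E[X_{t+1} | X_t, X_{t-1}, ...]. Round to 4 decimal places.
E[X_{t+1} \mid \mathcal F_t] = 0.5770

For an AR(p) model X_t = c + sum_i phi_i X_{t-i} + eps_t, the
one-step-ahead conditional mean is
  E[X_{t+1} | X_t, ...] = c + sum_i phi_i X_{t+1-i}.
Substitute known values:
  E[X_{t+1} | ...] = 2 + (-0.27) * (2) + (0.303) * (-2) + (0.277) * (-1)
                   = 0.5770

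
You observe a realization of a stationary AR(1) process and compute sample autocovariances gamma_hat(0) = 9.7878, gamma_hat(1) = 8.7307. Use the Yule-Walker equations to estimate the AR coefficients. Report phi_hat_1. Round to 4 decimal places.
\hat\phi_{1} = 0.8920

The Yule-Walker equations for an AR(p) process read, in matrix form,
  Gamma_p phi = r_p,   with   (Gamma_p)_{ij} = gamma(|i - j|),
                       (r_p)_i = gamma(i),   i,j = 1..p.
Substitute the sample gammas (Toeplitz matrix and right-hand side of size 1):
  Gamma_p = [[9.7878]]
  r_p     = [8.7307]
With p = 1 this is the single equation gamma(0) phi_1 = gamma(1):
  phi_hat_1 = gamma(1) / gamma(0) = 8.7307 / 9.7878 = 0.8920.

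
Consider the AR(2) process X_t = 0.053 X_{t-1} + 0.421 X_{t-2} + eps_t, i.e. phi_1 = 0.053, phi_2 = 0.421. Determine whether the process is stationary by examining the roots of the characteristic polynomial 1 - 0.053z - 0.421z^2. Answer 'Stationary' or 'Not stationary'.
\text{Stationary}

The AR(p) characteristic polynomial is P(z) = 1 - 0.053z - 0.421z^2.
Stationarity requires all roots to lie outside the unit circle, i.e. |z| > 1 for every root.
Set 1 + (-0.053) z + (-0.421) z^2 = 0, i.e. a z^2 + b z + c = 0 with a = -0.421, b = -0.053, c = 1.
Discriminant D = b^2 - 4ac = (-0.053)^2 - 4*(-0.421)*1 = 0.002809 - (-1.684) = 1.686809.
D >= 0, so the roots are real: z = (-b +/- sqrt(D)) / (2a) = (0.053 +/- 1.298772) / (-0.842).
  z_1 = (0.053 + 1.298772) / (-0.842) = -1.6054,   |z_1| = 1.6054.
  z_2 = (0.053 - 1.298772) / (-0.842) = 1.4795,   |z_2| = 1.4795.
Moduli of all roots: 1.6054, 1.4795.
All moduli strictly greater than 1? Yes.
Verdict: Stationary.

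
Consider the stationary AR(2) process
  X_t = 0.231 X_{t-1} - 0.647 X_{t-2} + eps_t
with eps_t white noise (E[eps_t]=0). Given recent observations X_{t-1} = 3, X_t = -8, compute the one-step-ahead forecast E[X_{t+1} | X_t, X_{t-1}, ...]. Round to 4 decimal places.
E[X_{t+1} \mid \mathcal F_t] = -3.7890

For an AR(p) model X_t = c + sum_i phi_i X_{t-i} + eps_t, the
one-step-ahead conditional mean is
  E[X_{t+1} | X_t, ...] = c + sum_i phi_i X_{t+1-i}.
Substitute known values:
  E[X_{t+1} | ...] = (0.231) * (-8) + (-0.647) * (3)
                   = -3.7890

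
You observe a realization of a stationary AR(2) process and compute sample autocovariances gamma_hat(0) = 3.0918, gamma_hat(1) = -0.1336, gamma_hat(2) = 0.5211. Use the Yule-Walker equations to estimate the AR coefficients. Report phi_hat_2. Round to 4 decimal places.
\hat\phi_{2} = 0.1670

The Yule-Walker equations for an AR(p) process read, in matrix form,
  Gamma_p phi = r_p,   with   (Gamma_p)_{ij} = gamma(|i - j|),
                       (r_p)_i = gamma(i),   i,j = 1..p.
Substitute the sample gammas (Toeplitz matrix and right-hand side of size 2):
  Gamma_p = [[3.0918, -0.1336], [-0.1336, 3.0918]]
  r_p     = [-0.1336, 0.5211]
Written out:
  3.0918 phi_1 - 0.1336 phi_2 = -0.1336
  -0.1336 phi_1 + 3.0918 phi_2 = 0.5211
Solve by Cramer's rule:
  det = gamma(0)^2 - gamma(1)^2 = (3.0918)^2 - (-0.1336)^2 = 9.55922724 - 0.01784896 = 9.54137828
  phi_hat_1 = [gamma(1) gamma(0) - gamma(1) gamma(2)] / det = [(-0.1336)(3.0918) - (-0.1336)(0.5211)] / 9.54137828 = -0.34344552 / 9.54137828 = -0.036
  phi_hat_2 = [gamma(0) gamma(2) - gamma(1)^2] / det = [(3.0918)(0.5211) - (-0.1336)^2] / 9.54137828 = 1.59328802 / 9.54137828 = 0.167
So phi_hat = [-0.0360, 0.1670].
Therefore phi_hat_2 = 0.1670.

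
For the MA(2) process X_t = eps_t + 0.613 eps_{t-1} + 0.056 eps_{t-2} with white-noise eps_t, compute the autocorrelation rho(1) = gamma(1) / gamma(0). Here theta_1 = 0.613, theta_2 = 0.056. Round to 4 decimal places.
\rho(1) = 0.4695

For an MA(q) process with theta_0 = 1, the autocovariance is
  gamma(k) = sigma^2 * sum_{i=0..q-k} theta_i * theta_{i+k},
and rho(k) = gamma(k) / gamma(0). Sigma^2 cancels.
  numerator   = (1)*(0.613) + (0.613)*(0.056) = 0.647328.
  denominator = (1)^2 + (0.613)^2 + (0.056)^2 = 1.378905.
  rho(1) = 0.647328 / 1.378905 = 0.4695.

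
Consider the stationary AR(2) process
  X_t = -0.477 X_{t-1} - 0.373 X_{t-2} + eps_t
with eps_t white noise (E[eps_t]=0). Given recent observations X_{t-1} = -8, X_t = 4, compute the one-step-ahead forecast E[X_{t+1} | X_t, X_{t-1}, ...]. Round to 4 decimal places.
E[X_{t+1} \mid \mathcal F_t] = 1.0760

For an AR(p) model X_t = c + sum_i phi_i X_{t-i} + eps_t, the
one-step-ahead conditional mean is
  E[X_{t+1} | X_t, ...] = c + sum_i phi_i X_{t+1-i}.
Substitute known values:
  E[X_{t+1} | ...] = (-0.477) * (4) + (-0.373) * (-8)
                   = 1.0760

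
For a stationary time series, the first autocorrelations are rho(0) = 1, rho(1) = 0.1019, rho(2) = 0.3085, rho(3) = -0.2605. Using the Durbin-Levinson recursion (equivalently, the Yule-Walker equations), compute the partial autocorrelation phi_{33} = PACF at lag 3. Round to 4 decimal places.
\phi_{33} = -0.3480

The PACF at lag k is phi_{kk}, the last component of the solution
to the Yule-Walker system G_k phi = r_k where
  (G_k)_{ij} = rho(|i - j|), (r_k)_i = rho(i), i,j = 1..k.
Equivalently, Durbin-Levinson gives phi_{kk} iteratively:
  phi_{11} = rho(1)
  phi_{kk} = [rho(k) - sum_{j=1..k-1} phi_{k-1,j} rho(k-j)]
            / [1 - sum_{j=1..k-1} phi_{k-1,j} rho(j)],
  phi_{k,j} = phi_{k-1,j} - phi_{kk} phi_{k-1,k-j},  j = 1..k-1.
Step k = 1:
  phi_11 = rho(1) = 0.1019.
Step k = 2:
  phi_22 = [rho(2) - phi_11 rho(1)] / [1 - phi_11 rho(1)] = [0.3085 - (0.1019)(0.1019)] / [1 - (0.1019)(0.1019)]
         = 0.29811639 / 0.98961639 = 0.301244.
  Update: phi_21 = phi_11 - phi_22 phi_11 = 0.1019 - (0.301244)(0.1019) = 0.071203.
Step k = 3:
  phi_33 = [rho(3) - phi_21 rho(2) - phi_22 rho(1)] / [1 - phi_21 rho(1) - phi_22 rho(2)]
    numerator   = -0.2605 - (0.071203)(0.3085) - (0.301244)(0.1019) = -0.31316299
    denominator = 1 - (0.071203)(0.1019) - (0.301244)(0.3085) = 0.8998105
  phi_33 = -0.31316299 / 0.8998105 = -0.348.
Therefore phi_{33} = -0.3480.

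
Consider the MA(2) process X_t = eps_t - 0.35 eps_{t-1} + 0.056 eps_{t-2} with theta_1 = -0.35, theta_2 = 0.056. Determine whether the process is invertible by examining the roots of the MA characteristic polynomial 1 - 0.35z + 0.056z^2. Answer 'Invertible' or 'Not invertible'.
\text{Invertible}

The MA(q) characteristic polynomial is P(z) = 1 - 0.35z + 0.056z^2.
Invertibility requires all roots to lie outside the unit circle, i.e. |z| > 1 for every root.
Set 1 + (-0.35) z + (0.056) z^2 = 0, i.e. a z^2 + b z + c = 0 with a = 0.056, b = -0.35, c = 1.
Discriminant D = b^2 - 4ac = (-0.35)^2 - 4*(0.056)*1 = 0.1225 - (0.224) = -0.1015.
D < 0, so the roots are the complex-conjugate pair z = (-b +/- i sqrt(-D)) / (2a) = 3.125 +/- 2.8446i.
For a conjugate pair |z|^2 = z * conj(z) = (product of roots) = c/a = 1/(0.056) = 17.857143, so |z| = sqrt(17.857143) = 4.2258 for both roots.
Moduli of all roots: 4.2258, 4.2258.
All moduli strictly greater than 1? Yes.
Verdict: Invertible.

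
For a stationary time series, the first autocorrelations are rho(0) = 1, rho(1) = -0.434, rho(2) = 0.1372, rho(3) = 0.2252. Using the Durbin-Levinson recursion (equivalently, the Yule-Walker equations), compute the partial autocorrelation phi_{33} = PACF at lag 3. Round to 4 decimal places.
\phi_{33} = 0.3230

The PACF at lag k is phi_{kk}, the last component of the solution
to the Yule-Walker system G_k phi = r_k where
  (G_k)_{ij} = rho(|i - j|), (r_k)_i = rho(i), i,j = 1..k.
Equivalently, Durbin-Levinson gives phi_{kk} iteratively:
  phi_{11} = rho(1)
  phi_{kk} = [rho(k) - sum_{j=1..k-1} phi_{k-1,j} rho(k-j)]
            / [1 - sum_{j=1..k-1} phi_{k-1,j} rho(j)],
  phi_{k,j} = phi_{k-1,j} - phi_{kk} phi_{k-1,k-j},  j = 1..k-1.
Step k = 1:
  phi_11 = rho(1) = -0.434.
Step k = 2:
  phi_22 = [rho(2) - phi_11 rho(1)] / [1 - phi_11 rho(1)] = [0.1372 - (-0.434)(-0.434)] / [1 - (-0.434)(-0.434)]
         = -0.051156 / 0.811644 = -0.063028.
  Update: phi_21 = phi_11 - phi_22 phi_11 = -0.434 - (-0.063028)(-0.434) = -0.461354.
Step k = 3:
  phi_33 = [rho(3) - phi_21 rho(2) - phi_22 rho(1)] / [1 - phi_21 rho(1) - phi_22 rho(2)]
    numerator   = 0.2252 - (-0.461354)(0.1372) - (-0.063028)(-0.434) = 0.26114378
    denominator = 1 - (-0.461354)(-0.434) - (-0.063028)(0.1372) = 0.80841976
  phi_33 = 0.26114378 / 0.80841976 = 0.323.
Therefore phi_{33} = 0.3230.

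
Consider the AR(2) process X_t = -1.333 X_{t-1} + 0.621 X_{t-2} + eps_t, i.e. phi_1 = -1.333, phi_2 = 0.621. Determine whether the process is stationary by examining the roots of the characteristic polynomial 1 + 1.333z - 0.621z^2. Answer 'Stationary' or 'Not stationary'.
\text{Not stationary}

The AR(p) characteristic polynomial is P(z) = 1 + 1.333z - 0.621z^2.
Stationarity requires all roots to lie outside the unit circle, i.e. |z| > 1 for every root.
Set 1 + (1.333) z + (-0.621) z^2 = 0, i.e. a z^2 + b z + c = 0 with a = -0.621, b = 1.333, c = 1.
Discriminant D = b^2 - 4ac = (1.333)^2 - 4*(-0.621)*1 = 1.776889 - (-2.484) = 4.260889.
D >= 0, so the roots are real: z = (-b +/- sqrt(D)) / (2a) = (-1.333 +/- 2.064192) / (-1.242).
  z_1 = (-1.333 + 2.064192) / (-1.242) = -0.5887,   |z_1| = 0.5887.
  z_2 = (-1.333 - 2.064192) / (-1.242) = 2.7353,   |z_2| = 2.7353.
Moduli of all roots: 0.5887, 2.7353.
All moduli strictly greater than 1? No.
Verdict: Not stationary.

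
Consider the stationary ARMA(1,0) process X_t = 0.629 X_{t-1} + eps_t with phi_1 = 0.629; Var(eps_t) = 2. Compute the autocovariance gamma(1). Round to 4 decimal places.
\gamma(1) = 2.0815

Multiply the model equation by X_{t-k} and take expectations. With theta_0 = psi_0 = 1 and psi_j the MA(infinity) weights, this gives
  gamma(k) - sum_i phi_i gamma(k-i) = c_k,
  c_k = sigma^2 * sum_{j=k..q} theta_j psi_{j-k}   (c_k = 0 for k > q),
using gamma(-m) = gamma(m).
Pure AR (q = 0): c_0 = sigma^2 = 2, c_k = 0 for k >= 1.
Equations for k = 0 and k = 1 (AR order 1):
  gamma(0) = phi_1 gamma(1) + c_0
  gamma(1) = phi_1 gamma(0) + c_1
Substituting the second into the first: gamma(0) (1 - phi_1^2) = c_0 + phi_1 c_1, so
  gamma(0) = c_0 / (1 - phi_1^2) = 2 / (1 - (0.629)^2) = 2 / 0.604359 = 3.309291.
  gamma(1) = phi_1 gamma(0) = (0.629)(3.309291) = 2.081544.
Therefore gamma(1) = 2.0815 (to 4 decimal places).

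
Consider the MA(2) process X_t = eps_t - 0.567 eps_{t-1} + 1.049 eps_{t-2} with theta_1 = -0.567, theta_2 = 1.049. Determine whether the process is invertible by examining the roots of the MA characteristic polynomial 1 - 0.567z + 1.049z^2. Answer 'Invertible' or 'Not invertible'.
\text{Not invertible}

The MA(q) characteristic polynomial is P(z) = 1 - 0.567z + 1.049z^2.
Invertibility requires all roots to lie outside the unit circle, i.e. |z| > 1 for every root.
Set 1 + (-0.567) z + (1.049) z^2 = 0, i.e. a z^2 + b z + c = 0 with a = 1.049, b = -0.567, c = 1.
Discriminant D = b^2 - 4ac = (-0.567)^2 - 4*(1.049)*1 = 0.321489 - (4.196) = -3.874511.
D < 0, so the roots are the complex-conjugate pair z = (-b +/- i sqrt(-D)) / (2a) = 0.2703 +/- 0.9382i.
For a conjugate pair |z|^2 = z * conj(z) = (product of roots) = c/a = 1/(1.049) = 0.953289, so |z| = sqrt(0.953289) = 0.9764 for both roots.
Moduli of all roots: 0.9764, 0.9764.
All moduli strictly greater than 1? No.
Verdict: Not invertible.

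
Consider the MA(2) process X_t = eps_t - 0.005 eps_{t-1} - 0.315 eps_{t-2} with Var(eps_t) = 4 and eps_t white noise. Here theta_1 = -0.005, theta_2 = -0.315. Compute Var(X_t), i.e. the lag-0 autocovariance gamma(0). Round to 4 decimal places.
\gamma(0) = 4.3970

For an MA(q) process X_t = eps_t + sum_i theta_i eps_{t-i} with
Var(eps_t) = sigma^2, the variance is
  gamma(0) = sigma^2 * (1 + sum_i theta_i^2).
  sum_i theta_i^2 = (-0.005)^2 + (-0.315)^2 = 0.000025 + 0.099225 = 0.09925.
  gamma(0) = 4 * (1 + 0.09925) = 4 * 1.09925 = 4.397, which rounds to 4.3970.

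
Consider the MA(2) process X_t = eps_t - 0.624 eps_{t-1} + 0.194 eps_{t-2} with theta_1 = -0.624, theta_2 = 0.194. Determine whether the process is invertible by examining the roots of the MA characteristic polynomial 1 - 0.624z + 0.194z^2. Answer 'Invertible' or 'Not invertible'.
\text{Invertible}

The MA(q) characteristic polynomial is P(z) = 1 - 0.624z + 0.194z^2.
Invertibility requires all roots to lie outside the unit circle, i.e. |z| > 1 for every root.
Set 1 + (-0.624) z + (0.194) z^2 = 0, i.e. a z^2 + b z + c = 0 with a = 0.194, b = -0.624, c = 1.
Discriminant D = b^2 - 4ac = (-0.624)^2 - 4*(0.194)*1 = 0.389376 - (0.776) = -0.386624.
D < 0, so the roots are the complex-conjugate pair z = (-b +/- i sqrt(-D)) / (2a) = 1.6082 +/- 1.6026i.
For a conjugate pair |z|^2 = z * conj(z) = (product of roots) = c/a = 1/(0.194) = 5.154639, so |z| = sqrt(5.154639) = 2.2704 for both roots.
Moduli of all roots: 2.2704, 2.2704.
All moduli strictly greater than 1? Yes.
Verdict: Invertible.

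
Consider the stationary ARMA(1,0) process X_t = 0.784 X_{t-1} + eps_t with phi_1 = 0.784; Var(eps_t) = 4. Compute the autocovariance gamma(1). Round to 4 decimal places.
\gamma(1) = 8.1382

Multiply the model equation by X_{t-k} and take expectations. With theta_0 = psi_0 = 1 and psi_j the MA(infinity) weights, this gives
  gamma(k) - sum_i phi_i gamma(k-i) = c_k,
  c_k = sigma^2 * sum_{j=k..q} theta_j psi_{j-k}   (c_k = 0 for k > q),
using gamma(-m) = gamma(m).
Pure AR (q = 0): c_0 = sigma^2 = 4, c_k = 0 for k >= 1.
Equations for k = 0 and k = 1 (AR order 1):
  gamma(0) = phi_1 gamma(1) + c_0
  gamma(1) = phi_1 gamma(0) + c_1
Substituting the second into the first: gamma(0) (1 - phi_1^2) = c_0 + phi_1 c_1, so
  gamma(0) = c_0 / (1 - phi_1^2) = 4 / (1 - (0.784)^2) = 4 / 0.385344 = 10.380335.
  gamma(1) = phi_1 gamma(0) = (0.784)(10.380335) = 8.138183.
Therefore gamma(1) = 8.1382 (to 4 decimal places).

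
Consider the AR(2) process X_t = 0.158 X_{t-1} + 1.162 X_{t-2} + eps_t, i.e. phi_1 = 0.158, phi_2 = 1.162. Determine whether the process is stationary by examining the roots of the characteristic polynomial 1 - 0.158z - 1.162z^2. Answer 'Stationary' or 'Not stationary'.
\text{Not stationary}

The AR(p) characteristic polynomial is P(z) = 1 - 0.158z - 1.162z^2.
Stationarity requires all roots to lie outside the unit circle, i.e. |z| > 1 for every root.
Set 1 + (-0.158) z + (-1.162) z^2 = 0, i.e. a z^2 + b z + c = 0 with a = -1.162, b = -0.158, c = 1.
Discriminant D = b^2 - 4ac = (-0.158)^2 - 4*(-1.162)*1 = 0.024964 - (-4.648) = 4.672964.
D >= 0, so the roots are real: z = (-b +/- sqrt(D)) / (2a) = (0.158 +/- 2.161704) / (-2.324).
  z_1 = (0.158 + 2.161704) / (-2.324) = -0.9982,   |z_1| = 0.9982.
  z_2 = (0.158 - 2.161704) / (-2.324) = 0.8622,   |z_2| = 0.8622.
Moduli of all roots: 0.9982, 0.8622.
All moduli strictly greater than 1? No.
Verdict: Not stationary.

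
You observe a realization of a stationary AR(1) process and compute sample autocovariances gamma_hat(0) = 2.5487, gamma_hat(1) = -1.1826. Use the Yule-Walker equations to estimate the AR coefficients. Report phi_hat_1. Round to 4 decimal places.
\hat\phi_{1} = -0.4640

The Yule-Walker equations for an AR(p) process read, in matrix form,
  Gamma_p phi = r_p,   with   (Gamma_p)_{ij} = gamma(|i - j|),
                       (r_p)_i = gamma(i),   i,j = 1..p.
Substitute the sample gammas (Toeplitz matrix and right-hand side of size 1):
  Gamma_p = [[2.5487]]
  r_p     = [-1.1826]
With p = 1 this is the single equation gamma(0) phi_1 = gamma(1):
  phi_hat_1 = gamma(1) / gamma(0) = -1.1826 / 2.5487 = -0.4640.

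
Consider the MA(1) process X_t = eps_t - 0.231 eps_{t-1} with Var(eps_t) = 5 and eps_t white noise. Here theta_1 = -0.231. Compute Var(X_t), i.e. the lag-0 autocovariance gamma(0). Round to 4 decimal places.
\gamma(0) = 5.2668

For an MA(q) process X_t = eps_t + sum_i theta_i eps_{t-i} with
Var(eps_t) = sigma^2, the variance is
  gamma(0) = sigma^2 * (1 + sum_i theta_i^2).
  sum_i theta_i^2 = (-0.231)^2 = 0.053361.
  gamma(0) = 5 * (1 + 0.053361) = 5 * 1.053361 = 5.266805, which rounds to 5.2668.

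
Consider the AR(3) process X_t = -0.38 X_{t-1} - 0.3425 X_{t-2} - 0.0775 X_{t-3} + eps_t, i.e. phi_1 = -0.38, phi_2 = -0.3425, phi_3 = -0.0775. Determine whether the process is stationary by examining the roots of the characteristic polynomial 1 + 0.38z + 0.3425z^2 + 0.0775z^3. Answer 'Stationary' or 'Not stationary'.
\text{Stationary}

The AR(p) characteristic polynomial is P(z) = 1 + 0.38z + 0.3425z^2 + 0.0775z^3.
Stationarity requires all roots to lie outside the unit circle, i.e. |z| > 1 for every root.
Degree 3: look for a simple real root z0 first, then factor out (1 - z/z0) and solve the remaining quadratic.
Testing z0 = -4: P(-4) = 1 + (0.38)(-4) + (0.3425)(-4)^2 + (0.0775)(-4)^3
  = 1 + (-1.52) + (5.48) + (-4.96) = 0.  So z_0 = -4 is a root, |z_0| = 4.
Divide out the factor (1 + 0.25 z) = (1 - z/z0) (since 1/z0 = -0.25):
  P(z) = (1 + 0.25 z)(1 + (0.13) z + (0.31) z^2)
  [check: z-coef 0.13 - (-0.25) = 0.38; z^2-coef 0.31 - (-0.25)(0.13) = 0.3425; z^3-coef -(-0.25)(0.31) = 0.0775.]
Remaining roots from the quadratic factor 1 + (0.13) z + (0.31) z^2:
  Set 1 + (0.13) z + (0.31) z^2 = 0, i.e. a z^2 + b z + c = 0 with a = 0.31, b = 0.13, c = 1.
  Discriminant D = b^2 - 4ac = (0.13)^2 - 4*(0.31)*1 = 0.0169 - (1.24) = -1.2231.
  D < 0, so the roots are the complex-conjugate pair z = (-b +/- i sqrt(-D)) / (2a) = -0.2097 +/- 1.7838i.
  For a conjugate pair |z|^2 = z * conj(z) = (product of roots) = c/a = 1/(0.31) = 3.225806, so |z| = sqrt(3.225806) = 1.7961 for both roots.
Moduli of all roots: 4.0000, 1.7961, 1.7961.
All moduli strictly greater than 1? Yes.
Verdict: Stationary.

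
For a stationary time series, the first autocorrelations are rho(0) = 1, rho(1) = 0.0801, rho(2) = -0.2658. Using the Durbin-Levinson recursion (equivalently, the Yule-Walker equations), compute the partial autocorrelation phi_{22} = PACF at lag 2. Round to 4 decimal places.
\phi_{22} = -0.2740

The PACF at lag k is phi_{kk}, the last component of the solution
to the Yule-Walker system G_k phi = r_k where
  (G_k)_{ij} = rho(|i - j|), (r_k)_i = rho(i), i,j = 1..k.
Equivalently, Durbin-Levinson gives phi_{kk} iteratively:
  phi_{11} = rho(1)
  phi_{kk} = [rho(k) - sum_{j=1..k-1} phi_{k-1,j} rho(k-j)]
            / [1 - sum_{j=1..k-1} phi_{k-1,j} rho(j)],
  phi_{k,j} = phi_{k-1,j} - phi_{kk} phi_{k-1,k-j},  j = 1..k-1.
Step k = 1:
  phi_11 = rho(1) = 0.0801.
Step k = 2:
  phi_22 = [rho(2) - phi_11 rho(1)] / [1 - phi_11 rho(1)] = [-0.2658 - (0.0801)(0.0801)] / [1 - (0.0801)(0.0801)]
         = -0.27221601 / 0.99358399 = -0.274.
Therefore phi_{22} = -0.2740.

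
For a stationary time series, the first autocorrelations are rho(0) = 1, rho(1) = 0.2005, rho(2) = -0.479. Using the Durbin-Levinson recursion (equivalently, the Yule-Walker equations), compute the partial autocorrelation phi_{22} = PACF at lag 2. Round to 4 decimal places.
\phi_{22} = -0.5409

The PACF at lag k is phi_{kk}, the last component of the solution
to the Yule-Walker system G_k phi = r_k where
  (G_k)_{ij} = rho(|i - j|), (r_k)_i = rho(i), i,j = 1..k.
Equivalently, Durbin-Levinson gives phi_{kk} iteratively:
  phi_{11} = rho(1)
  phi_{kk} = [rho(k) - sum_{j=1..k-1} phi_{k-1,j} rho(k-j)]
            / [1 - sum_{j=1..k-1} phi_{k-1,j} rho(j)],
  phi_{k,j} = phi_{k-1,j} - phi_{kk} phi_{k-1,k-j},  j = 1..k-1.
Step k = 1:
  phi_11 = rho(1) = 0.2005.
Step k = 2:
  phi_22 = [rho(2) - phi_11 rho(1)] / [1 - phi_11 rho(1)] = [-0.479 - (0.2005)(0.2005)] / [1 - (0.2005)(0.2005)]
         = -0.51920025 / 0.95979975 = -0.5409.
Therefore phi_{22} = -0.5409.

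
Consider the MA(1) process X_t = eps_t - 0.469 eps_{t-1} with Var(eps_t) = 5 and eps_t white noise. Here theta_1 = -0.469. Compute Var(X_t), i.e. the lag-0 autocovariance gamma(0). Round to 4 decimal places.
\gamma(0) = 6.0998

For an MA(q) process X_t = eps_t + sum_i theta_i eps_{t-i} with
Var(eps_t) = sigma^2, the variance is
  gamma(0) = sigma^2 * (1 + sum_i theta_i^2).
  sum_i theta_i^2 = (-0.469)^2 = 0.219961.
  gamma(0) = 5 * (1 + 0.219961) = 5 * 1.219961 = 6.099805, which rounds to 6.0998.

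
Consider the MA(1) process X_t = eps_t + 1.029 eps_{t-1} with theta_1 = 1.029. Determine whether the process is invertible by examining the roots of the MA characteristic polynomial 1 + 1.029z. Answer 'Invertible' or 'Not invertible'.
\text{Not invertible}

The MA(q) characteristic polynomial is P(z) = 1 + 1.029z.
Invertibility requires all roots to lie outside the unit circle, i.e. |z| > 1 for every root.
This is linear in z: 1 + (1.029) z = 0  =>  z = -1/(1.029) = -0.971817,  |z| = 0.971817.
Moduli of all roots: 0.9718.
All moduli strictly greater than 1? No.
Verdict: Not invertible.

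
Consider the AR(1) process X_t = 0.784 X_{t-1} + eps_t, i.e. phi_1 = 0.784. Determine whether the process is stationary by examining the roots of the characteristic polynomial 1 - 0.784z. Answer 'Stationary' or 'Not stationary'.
\text{Stationary}

The AR(p) characteristic polynomial is P(z) = 1 - 0.784z.
Stationarity requires all roots to lie outside the unit circle, i.e. |z| > 1 for every root.
This is linear in z: 1 + (-0.784) z = 0  =>  z = -1/(-0.784) = 1.27551,  |z| = 1.27551.
Moduli of all roots: 1.2755.
All moduli strictly greater than 1? Yes.
Verdict: Stationary.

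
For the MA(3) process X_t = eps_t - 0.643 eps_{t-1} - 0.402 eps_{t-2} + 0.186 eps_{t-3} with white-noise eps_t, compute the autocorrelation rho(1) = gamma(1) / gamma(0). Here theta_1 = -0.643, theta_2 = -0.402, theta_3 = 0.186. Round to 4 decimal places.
\rho(1) = -0.2853

For an MA(q) process with theta_0 = 1, the autocovariance is
  gamma(k) = sigma^2 * sum_{i=0..q-k} theta_i * theta_{i+k},
and rho(k) = gamma(k) / gamma(0). Sigma^2 cancels.
  numerator   = (1)*(-0.643) + (-0.643)*(-0.402) + (-0.402)*(0.186) = -0.459286.
  denominator = (1)^2 + (-0.643)^2 + (-0.402)^2 + (0.186)^2 = 1.609649.
  rho(1) = -0.459286 / 1.609649 = -0.2853.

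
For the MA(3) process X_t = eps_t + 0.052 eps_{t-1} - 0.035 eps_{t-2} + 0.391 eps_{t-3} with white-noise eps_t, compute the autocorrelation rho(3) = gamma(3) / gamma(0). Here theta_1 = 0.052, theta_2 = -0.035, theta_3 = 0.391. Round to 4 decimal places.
\rho(3) = 0.3380

For an MA(q) process with theta_0 = 1, the autocovariance is
  gamma(k) = sigma^2 * sum_{i=0..q-k} theta_i * theta_{i+k},
and rho(k) = gamma(k) / gamma(0). Sigma^2 cancels.
  numerator   = (1)*(0.391) = 0.391.
  denominator = (1)^2 + (0.052)^2 + (-0.035)^2 + (0.391)^2 = 1.15681.
  rho(3) = 0.391 / 1.15681 = 0.3380.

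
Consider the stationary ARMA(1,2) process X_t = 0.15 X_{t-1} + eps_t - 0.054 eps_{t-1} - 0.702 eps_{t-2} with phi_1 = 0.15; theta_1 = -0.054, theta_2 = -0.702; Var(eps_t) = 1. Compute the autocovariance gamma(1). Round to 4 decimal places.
\gamma(1) = 0.1025

Multiply the model equation by X_{t-k} and take expectations. With theta_0 = psi_0 = 1 and psi_j the MA(infinity) weights, this gives
  gamma(k) - sum_i phi_i gamma(k-i) = c_k,
  c_k = sigma^2 * sum_{j=k..q} theta_j psi_{j-k}   (c_k = 0 for k > q),
using gamma(-m) = gamma(m).
psi-weights needed (psi_j = theta_j + sum_i phi_i psi_{j-i}):
  psi_1 = theta_1 + phi_1 = -0.054 + (0.15) = 0.096
  psi_2 = theta_2 + phi_1 psi_1 = -0.702 + (0.15)(0.096) = -0.6876
Right-hand sides:
  c_0 = sigma^2 (1 + theta_1 psi_1 + theta_2 psi_2) = 1 * (1 + (-0.054)(0.096) + (-0.702)(-0.6876)) = 1 * 1.477511 = 1.477511
  c_1 = sigma^2 (theta_1 + theta_2 psi_1) = 1 * (-0.054 + (-0.702)(0.096)) = -0.121392
  c_2 = sigma^2 theta_2 = 1 * (-0.702) = -0.702
Equations for k = 0 and k = 1 (AR order 1):
  gamma(0) = phi_1 gamma(1) + c_0
  gamma(1) = phi_1 gamma(0) + c_1
Substituting the second into the first: gamma(0) (1 - phi_1^2) = c_0 + phi_1 c_1, so
  gamma(0) = (c_0 + phi_1 c_1) / (1 - phi_1^2) = (1.477511 + (0.15)(-0.121392)) / (1 - (0.15)^2) = 1.459302 / 0.9775 = 1.492892.
  gamma(1) = phi_1 gamma(0) + c_1 = (0.15)(1.492892) + (-0.121392) = 0.102542.
Therefore gamma(1) = 0.1025 (to 4 decimal places).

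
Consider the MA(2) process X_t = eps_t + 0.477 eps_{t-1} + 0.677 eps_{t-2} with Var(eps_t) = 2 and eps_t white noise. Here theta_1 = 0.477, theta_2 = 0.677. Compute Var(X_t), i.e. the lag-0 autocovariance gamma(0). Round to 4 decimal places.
\gamma(0) = 3.3717

For an MA(q) process X_t = eps_t + sum_i theta_i eps_{t-i} with
Var(eps_t) = sigma^2, the variance is
  gamma(0) = sigma^2 * (1 + sum_i theta_i^2).
  sum_i theta_i^2 = (0.477)^2 + (0.677)^2 = 0.227529 + 0.458329 = 0.685858.
  gamma(0) = 2 * (1 + 0.685858) = 2 * 1.685858 = 3.371716, which rounds to 3.3717.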